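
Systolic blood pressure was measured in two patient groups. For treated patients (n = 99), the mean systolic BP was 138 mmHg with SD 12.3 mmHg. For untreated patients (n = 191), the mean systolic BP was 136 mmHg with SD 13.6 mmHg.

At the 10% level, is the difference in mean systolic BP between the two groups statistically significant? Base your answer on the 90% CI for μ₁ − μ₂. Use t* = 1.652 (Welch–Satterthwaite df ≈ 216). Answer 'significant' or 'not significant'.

not significant

SE₁ = s₁/√n₁ = 12.3/√99 = 1.2362; SE₂ = 13.6/√191 = 0.9841.
Independent samples, unequal variances: SE_diff = √(SE₁² + SE₂²) = √(1.52819044 + 0.96845281) = 1.5801.
t* = 1.652, so margin of error = 1.652 × 1.5801 = 2.6103.
Difference in means = 138 − 136 = 2.0000.
2.0000 ± 2.6103 → (-0.6103, 4.6103).
The interval (-0.6103, 4.6103) contains 0, so the difference is not significant.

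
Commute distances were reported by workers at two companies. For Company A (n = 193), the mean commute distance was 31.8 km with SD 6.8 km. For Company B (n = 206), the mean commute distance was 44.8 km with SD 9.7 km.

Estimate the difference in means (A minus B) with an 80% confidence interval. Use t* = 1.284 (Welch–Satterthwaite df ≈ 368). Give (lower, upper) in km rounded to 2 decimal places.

(-14.07, -11.93)

Per-group SEs: s₁/√n₁ = 6.8/√193 = 0.4895, s₂/√n₂ = 9.7/√206 = 0.6758.
Unpooled SE of the difference: √(0.23961025 + 0.45670564) = 0.8345.
Margin of error = t* · SE = 1.284 × 0.8345 = 1.0715.
x̄₁ − x̄₂ = 31.8 − 44.8 = -13.0000.
CI: -13.0000 ± 1.0715 = (-14.07, -11.93).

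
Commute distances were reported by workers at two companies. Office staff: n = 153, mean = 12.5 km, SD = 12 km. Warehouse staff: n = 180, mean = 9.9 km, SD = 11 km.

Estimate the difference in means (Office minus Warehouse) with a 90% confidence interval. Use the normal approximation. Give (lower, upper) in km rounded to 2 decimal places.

(0.51, 4.69)

Standard errors of each mean: 12/√153 = 0.9701 and 11/√180 = 0.8199.
SE(x̄₁ − x̄₂) = √(0.9701² + 0.8199²) = 1.2702 for independent samples with unequal variances.
With z* = 1.645, the margin is 1.645 × 1.2702 = 2.0895.
x̄₁ − x̄₂ = 12.5 − 9.9 = 2.6000; the interval is 2.6000 ± 2.0895 = (0.51, 4.69).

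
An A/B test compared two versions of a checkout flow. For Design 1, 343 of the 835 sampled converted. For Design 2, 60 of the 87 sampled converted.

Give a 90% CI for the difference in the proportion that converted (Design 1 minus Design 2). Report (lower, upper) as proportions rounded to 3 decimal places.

Sample proportions: 343/835 = 0.4108, 60/87 = 0.6897.
Each SE is √(p̂(1−p̂)/n): √(0.4108·0.5892/835) = 0.01703 and √(0.6897·0.3103/87) = 0.04960.
SE(p̂₁ − p̂₂) = √(SE₁² + SE₂²) = √(0.0002900209 + 0.00246016) = 0.05244, since the two samples are independent.
At 90% confidence z* = 1.645; margin = 1.645 × 0.05244 = 0.08626.
The difference is 0.4108 − 0.6897 = -0.2789, so the interval is -0.2789 ± 0.08626 = (-0.365, -0.193).

(-0.365, -0.193)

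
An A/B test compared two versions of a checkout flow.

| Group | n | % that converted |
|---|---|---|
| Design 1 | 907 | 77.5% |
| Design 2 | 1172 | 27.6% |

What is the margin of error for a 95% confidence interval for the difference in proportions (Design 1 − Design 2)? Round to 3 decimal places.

SE₁ = √(p̂₁(1−p̂₁)/n₁) = √(0.7750·0.2250/907) = 0.01387; SE₂ = √(0.2760·0.7240/1172) = 0.01306.
Independent samples: SE of the difference = √(SE₁² + SE₂²) = √(0.0001923769 + 0.0001705636) = 0.01905.
z* for 95% confidence is 1.960, so the margin of error is 1.960 × 0.01905 = 0.03734.

0.037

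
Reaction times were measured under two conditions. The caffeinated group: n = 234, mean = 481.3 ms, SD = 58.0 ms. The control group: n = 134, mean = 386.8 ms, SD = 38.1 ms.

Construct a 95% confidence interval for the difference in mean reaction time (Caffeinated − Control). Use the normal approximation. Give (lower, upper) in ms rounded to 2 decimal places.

Per-group SEs: s₁/√n₁ = 58.0/√234 = 3.7916, s₂/√n₂ = 38.1/√134 = 3.2913.
Unpooled SE of the difference: √(14.37623056 + 10.83265569) = 5.0208.
Margin of error = z* · SE = 1.960 × 5.0208 = 9.8408.
x̄₁ − x̄₂ = 481.3 − 386.8 = 94.5000.
CI: 94.5000 ± 9.8408 = (84.66, 104.34).

(84.66, 104.34)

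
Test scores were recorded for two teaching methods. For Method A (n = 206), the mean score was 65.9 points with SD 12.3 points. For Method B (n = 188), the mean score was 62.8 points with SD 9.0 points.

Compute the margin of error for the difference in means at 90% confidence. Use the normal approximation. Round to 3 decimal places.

SE₁ = s₁/√n₁ = 12.3/√206 = 0.8570; SE₂ = 9.0/√188 = 0.6564.
Independent samples, unequal variances: SE_diff = √(SE₁² + SE₂²) = √(0.734449 + 0.43086096) = 1.0795.
z* = 1.645, so margin of error = 1.645 × 1.0795 = 1.7758.

1.776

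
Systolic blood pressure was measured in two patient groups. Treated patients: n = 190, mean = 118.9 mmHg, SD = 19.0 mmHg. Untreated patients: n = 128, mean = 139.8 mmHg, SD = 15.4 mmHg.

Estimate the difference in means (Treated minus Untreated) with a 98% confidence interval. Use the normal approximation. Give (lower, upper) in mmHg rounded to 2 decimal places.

(-25.41, -16.39)

Standard errors of each mean: 19.0/√190 = 1.3784 and 15.4/√128 = 1.3612.
SE(x̄₁ − x̄₂) = √(1.3784² + 1.3612²) = 1.9372 for independent samples with unequal variances.
With z* = 2.326, the margin is 2.326 × 1.9372 = 4.5059.
x̄₁ − x̄₂ = 118.9 − 139.8 = -20.9000; the interval is -20.9000 ± 4.5059 = (-25.41, -16.39).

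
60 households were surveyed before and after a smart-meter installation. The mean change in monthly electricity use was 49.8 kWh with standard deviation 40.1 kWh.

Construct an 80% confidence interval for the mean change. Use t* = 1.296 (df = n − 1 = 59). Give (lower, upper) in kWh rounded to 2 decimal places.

(43.09, 56.51)

Paired design: SE = s_d/√n = 40.1/√60 = 5.1769.
t* = 1.296; margin of error = 1.296 × 5.1769 = 6.7093.
49.8 ± 6.7093 → (43.09, 56.51).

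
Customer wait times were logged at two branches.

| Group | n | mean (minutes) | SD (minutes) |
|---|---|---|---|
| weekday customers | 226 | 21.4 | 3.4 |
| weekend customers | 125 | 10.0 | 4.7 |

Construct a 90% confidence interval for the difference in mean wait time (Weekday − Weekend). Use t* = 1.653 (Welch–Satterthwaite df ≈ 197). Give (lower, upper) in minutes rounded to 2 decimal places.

(10.61, 12.19)

Per-group SEs: s₁/√n₁ = 3.4/√226 = 0.2262, s₂/√n₂ = 4.7/√125 = 0.4204.
Unpooled SE of the difference: √(0.05116644 + 0.17673616) = 0.4774.
Margin of error = t* · SE = 1.653 × 0.4774 = 0.7891.
x̄₁ − x̄₂ = 21.4 − 10.0 = 11.4000.
CI: 11.4000 ± 0.7891 = (10.61, 12.19).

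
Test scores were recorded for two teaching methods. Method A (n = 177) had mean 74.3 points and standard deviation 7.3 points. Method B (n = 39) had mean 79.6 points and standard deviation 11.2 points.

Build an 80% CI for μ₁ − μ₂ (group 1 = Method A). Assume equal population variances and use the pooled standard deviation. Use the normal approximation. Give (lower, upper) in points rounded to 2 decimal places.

s_p = √[((n₁−1)s₁² + (n₂−1)s₂²)/(n₁+n₂−2)] = √[(176·7.3² + 38·11.2²)/214] = 8.1303.
SE = 8.1303·√(1/177 + 1/39) = 1.4382.
With z* = 1.282, margin = 1.282 × 1.4382 = 1.8438.
x̄₁ − x̄₂ = 74.3 − 79.6 = -5.3000; interval -5.3000 ± 1.8438 = (-7.14, -3.46).

(-7.14, -3.46)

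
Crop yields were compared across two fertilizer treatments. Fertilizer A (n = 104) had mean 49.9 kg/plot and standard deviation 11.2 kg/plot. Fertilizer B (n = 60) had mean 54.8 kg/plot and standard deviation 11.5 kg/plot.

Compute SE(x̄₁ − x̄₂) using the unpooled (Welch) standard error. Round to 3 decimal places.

1.847

Standard errors of each mean: 11.2/√104 = 1.0983 and 11.5/√60 = 1.4846.
SE(x̄₁ − x̄₂) = √(1.0983² + 1.4846²) = 1.8467 for independent samples with unequal variances.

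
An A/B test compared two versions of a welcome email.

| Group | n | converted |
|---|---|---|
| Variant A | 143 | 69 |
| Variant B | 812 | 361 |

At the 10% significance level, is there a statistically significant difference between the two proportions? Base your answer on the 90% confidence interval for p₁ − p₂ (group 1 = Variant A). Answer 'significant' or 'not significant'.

not significant

p̂₁ = 69/143 = 0.4825 and p̂₂ = 361/812 = 0.4446.
SE₁ = √(p̂₁(1−p̂₁)/n₁) = √(0.4825·0.5175/143) = 0.04179; SE₂ = √(0.4446·0.5554/812) = 0.01744.
Independent samples: SE of the difference = √(SE₁² + SE₂²) = √(0.0017464041 + 0.0003041536) = 0.04528.
z* for 90% confidence is 1.645, so the margin of error is 1.645 × 0.04528 = 0.07449.
Point estimate p̂₁ − p̂₂ = 0.4825 − 0.4446 = 0.0379.
0.0379 ± 0.07449 → (-0.03659, 0.11239).
The interval (-0.03659, 0.11239) contains 0, so the difference is not significant.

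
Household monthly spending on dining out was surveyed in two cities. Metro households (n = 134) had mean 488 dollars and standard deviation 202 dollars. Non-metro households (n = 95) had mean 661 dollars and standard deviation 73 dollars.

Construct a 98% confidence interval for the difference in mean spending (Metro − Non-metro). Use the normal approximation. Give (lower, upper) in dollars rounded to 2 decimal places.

Standard errors of each mean: 202/√134 = 17.4501 and 73/√95 = 7.4896.
SE(x̄₁ − x̄₂) = √(17.4501² + 7.4896²) = 18.9895 for independent samples with unequal variances.
With z* = 2.326, the margin is 2.326 × 18.9895 = 44.1696.
x̄₁ − x̄₂ = 488 − 661 = -173.0000; the interval is -173.0000 ± 44.1696 = (-217.17, -128.83).

(-217.17, -128.83)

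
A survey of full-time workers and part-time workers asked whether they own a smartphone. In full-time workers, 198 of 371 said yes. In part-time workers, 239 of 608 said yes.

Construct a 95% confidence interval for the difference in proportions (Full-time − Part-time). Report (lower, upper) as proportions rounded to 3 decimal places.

p̂₁ = 198/371 = 0.5337 and p̂₂ = 239/608 = 0.3931.
SE₁ = √(p̂₁(1−p̂₁)/n₁) = √(0.5337·0.4663/371) = 0.02590; SE₂ = √(0.3931·0.6069/608) = 0.01981.
Independent samples: SE of the difference = √(SE₁² + SE₂²) = √(0.00067081 + 0.0003924361) = 0.03261.
z* for 95% confidence is 1.960, so the margin of error is 1.960 × 0.03261 = 0.06392.
Point estimate p̂₁ − p̂₂ = 0.5337 − 0.3931 = 0.1406.
0.1406 ± 0.06392 → (0.077, 0.205).

(0.077, 0.205)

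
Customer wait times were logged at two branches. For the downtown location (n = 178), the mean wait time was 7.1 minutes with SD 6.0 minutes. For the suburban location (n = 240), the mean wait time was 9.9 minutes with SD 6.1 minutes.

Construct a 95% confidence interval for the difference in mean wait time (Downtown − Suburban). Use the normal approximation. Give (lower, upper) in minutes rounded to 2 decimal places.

SE₁ = s₁/√n₁ = 6.0/√178 = 0.4497; SE₂ = 6.1/√240 = 0.3938.
Independent samples, unequal variances: SE_diff = √(SE₁² + SE₂²) = √(0.20223009 + 0.15507844) = 0.5978.
z* = 1.960, so margin of error = 1.960 × 0.5978 = 1.1717.
Difference in means = 7.1 − 9.9 = -2.8000.
-2.8000 ± 1.1717 → (-3.97, -1.63).

(-3.97, -1.63)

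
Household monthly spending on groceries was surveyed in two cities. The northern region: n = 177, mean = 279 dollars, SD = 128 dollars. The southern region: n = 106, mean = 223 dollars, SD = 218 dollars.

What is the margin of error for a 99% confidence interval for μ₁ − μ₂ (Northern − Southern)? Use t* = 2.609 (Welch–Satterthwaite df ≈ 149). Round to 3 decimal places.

60.678

Per-group SEs: s₁/√n₁ = 128/√177 = 9.6211, s₂/√n₂ = 218/√106 = 21.1740.
Unpooled SE of the difference: √(92.56556521 + 448.338276) = 23.2573.
Margin of error = t* · SE = 2.609 × 23.2573 = 60.6783.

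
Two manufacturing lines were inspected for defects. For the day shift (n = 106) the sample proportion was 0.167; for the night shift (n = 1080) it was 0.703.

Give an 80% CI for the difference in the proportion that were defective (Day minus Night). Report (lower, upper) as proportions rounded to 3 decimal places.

Each SE is √(p̂(1−p̂)/n): √(0.1670·0.8330/106) = 0.03623 and √(0.7030·0.2970/1080) = 0.01390.
SE(p̂₁ − p̂₂) = √(SE₁² + SE₂²) = √(0.0013126129 + 0.00019321) = 0.03880, since the two samples are independent.
At 80% confidence z* = 1.282; margin = 1.282 × 0.03880 = 0.04974.
The difference is 0.1670 − 0.7030 = -0.5360, so the interval is -0.5360 ± 0.04974 = (-0.586, -0.486).

(-0.586, -0.486)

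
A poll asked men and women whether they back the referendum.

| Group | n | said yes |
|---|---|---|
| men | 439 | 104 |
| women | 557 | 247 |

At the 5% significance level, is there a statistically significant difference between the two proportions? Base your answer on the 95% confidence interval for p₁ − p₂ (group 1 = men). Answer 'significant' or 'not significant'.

significant

p̂₁ = 104/439 = 0.2369 and p̂₂ = 247/557 = 0.4434.
SE₁ = √(p̂₁(1−p̂₁)/n₁) = √(0.2369·0.7631/439) = 0.02029; SE₂ = √(0.4434·0.5566/557) = 0.02105.
Independent samples: SE of the difference = √(SE₁² + SE₂²) = √(0.0004116841 + 0.0004431025) = 0.02924.
z* for 95% confidence is 1.960, so the margin of error is 1.960 × 0.02924 = 0.05731.
Point estimate p̂₁ − p̂₂ = 0.2369 − 0.4434 = -0.2065.
-0.2065 ± 0.05731 → (-0.26381, -0.14919).
The interval (-0.26381, -0.14919) does not contain 0, so the difference is significant.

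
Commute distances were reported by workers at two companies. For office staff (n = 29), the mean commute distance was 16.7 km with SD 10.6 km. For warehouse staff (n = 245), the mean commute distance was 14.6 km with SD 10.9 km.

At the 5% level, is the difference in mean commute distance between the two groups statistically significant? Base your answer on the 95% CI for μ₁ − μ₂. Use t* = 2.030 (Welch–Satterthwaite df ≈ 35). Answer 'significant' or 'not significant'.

not significant

Standard errors of each mean: 10.6/√29 = 1.9684 and 10.9/√245 = 0.6964.
SE(x̄₁ − x̄₂) = √(1.9684² + 0.6964²) = 2.0880 for independent samples with unequal variances.
With t* = 2.030, the margin is 2.030 × 2.0880 = 4.2386.
x̄₁ − x̄₂ = 16.7 − 14.6 = 2.1000; the interval is 2.1000 ± 4.2386 = (-2.1386, 6.3386).
The interval (-2.1386, 6.3386) contains 0, so the difference is not significant.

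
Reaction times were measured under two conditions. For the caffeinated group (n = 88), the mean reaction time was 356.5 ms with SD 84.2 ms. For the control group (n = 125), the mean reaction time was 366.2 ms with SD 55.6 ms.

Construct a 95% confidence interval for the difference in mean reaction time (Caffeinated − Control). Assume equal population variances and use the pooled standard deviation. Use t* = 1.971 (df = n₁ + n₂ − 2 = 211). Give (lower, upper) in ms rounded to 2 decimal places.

(-28.58, 9.18)

s_p = √[((n₁−1)s₁² + (n₂−1)s₂²)/(n₁+n₂−2)] = √[(87·84.2² + 124·55.6²)/211] = 68.8472.
SE = 68.8472·√(1/88 + 1/125) = 9.5803.
With t* = 1.971, margin = 1.971 × 9.5803 = 18.8828.
x̄₁ − x̄₂ = 356.5 − 366.2 = -9.7000; interval -9.7000 ± 18.8828 = (-28.58, 9.18).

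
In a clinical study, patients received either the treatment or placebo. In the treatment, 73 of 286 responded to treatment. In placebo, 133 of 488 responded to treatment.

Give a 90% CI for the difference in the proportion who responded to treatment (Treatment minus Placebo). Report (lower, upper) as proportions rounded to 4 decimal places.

p̂₁ = 73/286 = 0.2552 and p̂₂ = 133/488 = 0.2725.
SE₁ = √(p̂₁(1−p̂₁)/n₁) = √(0.2552·0.7448/286) = 0.02578; SE₂ = √(0.2725·0.7275/488) = 0.02016.
Independent samples: SE of the difference = √(SE₁² + SE₂²) = √(0.0006646084 + 0.0004064256) = 0.03273.
z* for 90% confidence is 1.645, so the margin of error is 1.645 × 0.03273 = 0.05384.
Point estimate p̂₁ − p̂₂ = 0.2552 − 0.2725 = -0.0173.
-0.0173 ± 0.05384 → (-0.0711, 0.0365).

(-0.0711, 0.0365)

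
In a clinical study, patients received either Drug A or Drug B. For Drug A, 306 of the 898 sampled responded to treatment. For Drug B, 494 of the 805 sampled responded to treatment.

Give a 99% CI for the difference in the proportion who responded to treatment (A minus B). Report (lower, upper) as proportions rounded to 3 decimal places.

(-0.333, -0.213)

Sample proportions: 306/898 = 0.3408, 494/805 = 0.6137.
Each SE is √(p̂(1−p̂)/n): √(0.3408·0.6592/898) = 0.01582 and √(0.6137·0.3863/805) = 0.01716.
SE(p̂₁ − p̂₂) = √(SE₁² + SE₂²) = √(0.0002502724 + 0.0002944656) = 0.02334, since the two samples are independent.
At 99% confidence z* = 2.576; margin = 2.576 × 0.02334 = 0.06012.
The difference is 0.3408 − 0.6137 = -0.2729, so the interval is -0.2729 ± 0.06012 = (-0.333, -0.213).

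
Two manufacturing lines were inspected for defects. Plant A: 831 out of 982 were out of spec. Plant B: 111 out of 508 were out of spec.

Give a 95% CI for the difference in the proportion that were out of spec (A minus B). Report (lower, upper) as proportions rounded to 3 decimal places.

(0.585, 0.670)

First, p̂₁ = 831/982 = 0.8462; p̂₂ = 111/508 = 0.2185.
The two standard errors are √(0.8462×0.1538/982) = 0.01151 and √(0.2185×0.7815/508) = 0.01833.
Because the samples are independent, SE_diff = √(0.01151² + 0.01833²) = 0.02164.
Using z* = 1.960 for 95%, ME = 1.960 × 0.02164 = 0.04241.
p̂₁ − p̂₂ = 0.6277; interval 0.6277 ± 0.04241 gives (0.585, 0.670).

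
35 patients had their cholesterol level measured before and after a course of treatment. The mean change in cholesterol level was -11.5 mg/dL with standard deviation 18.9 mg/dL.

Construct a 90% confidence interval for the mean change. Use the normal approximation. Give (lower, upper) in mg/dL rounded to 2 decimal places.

Paired design: SE = s_d/√n = 18.9/√35 = 3.1947.
z* = 1.645; margin of error = 1.645 × 3.1947 = 5.2553.
-11.5 ± 5.2553 → (-16.76, -6.24).

(-16.76, -6.24)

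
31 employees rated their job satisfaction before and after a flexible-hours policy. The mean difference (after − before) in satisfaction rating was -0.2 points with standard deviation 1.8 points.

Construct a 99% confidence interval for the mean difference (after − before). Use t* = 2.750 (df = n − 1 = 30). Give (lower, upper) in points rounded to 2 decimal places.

(-1.09, 0.69)

Paired design: SE = s_d/√n = 1.8/√31 = 0.3233.
t* = 2.750; margin of error = 2.750 × 0.3233 = 0.8891.
-0.2 ± 0.8891 → (-1.09, 0.69).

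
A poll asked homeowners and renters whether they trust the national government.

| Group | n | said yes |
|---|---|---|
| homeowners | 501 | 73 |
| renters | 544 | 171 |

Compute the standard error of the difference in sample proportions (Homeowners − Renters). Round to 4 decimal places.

0.0254

Sample proportions: 73/501 = 0.1457, 171/544 = 0.3143.
Each SE is √(p̂(1−p̂)/n): √(0.1457·0.8543/501) = 0.01576 and √(0.3143·0.6857/544) = 0.01990.
SE(p̂₁ − p̂₂) = √(SE₁² + SE₂²) = √(0.0002483776 + 0.00039601) = 0.02538, since the two samples are independent.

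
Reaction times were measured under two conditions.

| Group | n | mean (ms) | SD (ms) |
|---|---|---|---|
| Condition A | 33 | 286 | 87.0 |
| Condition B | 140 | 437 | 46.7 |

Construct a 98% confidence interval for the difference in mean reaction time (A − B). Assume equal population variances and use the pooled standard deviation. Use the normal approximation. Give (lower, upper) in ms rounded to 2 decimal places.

Pooled variance s_p² = [32·87.0² + 139·46.7²] / (33+140−2) = 3189.1913, so s_p = 56.4729.
SE_diff = s_p·√(1/n₁ + 1/n₂) = 56.4729·√(1/33 + 1/140) = 10.9280.
z* = 2.326; margin = 2.326 × 10.9280 = 25.4185.
Difference = 286 − 437 = -151.0000.
-151.0000 ± 25.4185 → (-176.42, -125.58).

(-176.42, -125.58)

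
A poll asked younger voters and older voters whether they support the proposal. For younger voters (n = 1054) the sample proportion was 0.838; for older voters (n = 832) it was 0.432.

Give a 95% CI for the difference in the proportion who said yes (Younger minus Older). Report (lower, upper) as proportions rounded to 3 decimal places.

(0.366, 0.446)

SE₁ = √(p̂₁(1−p̂₁)/n₁) = √(0.8380·0.1620/1054) = 0.01135; SE₂ = √(0.4320·0.5680/832) = 0.01717.
Independent samples: SE of the difference = √(SE₁² + SE₂²) = √(0.0001288225 + 0.0002948089) = 0.02058.
z* for 95% confidence is 1.960, so the margin of error is 1.960 × 0.02058 = 0.04034.
Point estimate p̂₁ − p̂₂ = 0.8380 − 0.4320 = 0.4060.
0.4060 ± 0.04034 → (0.366, 0.446).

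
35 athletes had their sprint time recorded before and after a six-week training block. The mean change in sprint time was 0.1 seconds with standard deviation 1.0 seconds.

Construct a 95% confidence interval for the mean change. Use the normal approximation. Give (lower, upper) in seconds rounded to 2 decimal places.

This is a matched-pairs design, so SE = s_d/√n = 1.0/√35 = 0.1690.
Margin = 1.960 × 0.1690 = 0.3312; the interval is 0.1 ± 0.3312 = (-0.23, 0.43).

(-0.23, 0.43)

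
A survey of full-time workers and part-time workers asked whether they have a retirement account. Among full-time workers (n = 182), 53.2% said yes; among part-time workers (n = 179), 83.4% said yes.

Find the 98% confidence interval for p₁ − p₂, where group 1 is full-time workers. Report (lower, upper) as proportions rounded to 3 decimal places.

(-0.410, -0.194)

SE₁ = √(p̂₁(1−p̂₁)/n₁) = √(0.5320·0.4680/182) = 0.03699; SE₂ = √(0.8340·0.1660/179) = 0.02781.
Independent samples: SE of the difference = √(SE₁² + SE₂²) = √(0.0013682601 + 0.0007733961) = 0.04628.
z* for 98% confidence is 2.326, so the margin of error is 2.326 × 0.04628 = 0.10765.
Point estimate p̂₁ − p̂₂ = 0.5320 − 0.8340 = -0.3020.
-0.3020 ± 0.10765 → (-0.410, -0.194).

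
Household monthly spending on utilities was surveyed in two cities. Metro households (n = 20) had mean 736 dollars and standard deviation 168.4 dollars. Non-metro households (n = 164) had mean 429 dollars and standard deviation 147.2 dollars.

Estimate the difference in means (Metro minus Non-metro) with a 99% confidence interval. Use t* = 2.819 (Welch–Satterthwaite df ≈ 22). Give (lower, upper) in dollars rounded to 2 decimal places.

Standard errors of each mean: 168.4/√20 = 37.6554 and 147.2/√164 = 11.4944.
SE(x̄₁ − x̄₂) = √(37.6554² + 11.4944²) = 39.3707 for independent samples with unequal variances.
With t* = 2.819, the margin is 2.819 × 39.3707 = 110.9860.
x̄₁ − x̄₂ = 736 − 429 = 307.0000; the interval is 307.0000 ± 110.9860 = (196.01, 417.99).

(196.01, 417.99)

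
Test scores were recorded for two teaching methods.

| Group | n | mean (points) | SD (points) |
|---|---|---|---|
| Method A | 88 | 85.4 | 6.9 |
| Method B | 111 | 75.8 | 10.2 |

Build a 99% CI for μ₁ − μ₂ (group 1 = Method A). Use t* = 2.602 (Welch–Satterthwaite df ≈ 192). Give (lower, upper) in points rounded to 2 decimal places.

Per-group SEs: s₁/√n₁ = 6.9/√88 = 0.7355, s₂/√n₂ = 10.2/√111 = 0.9681.
Unpooled SE of the difference: √(0.54096025 + 0.93721761) = 1.2158.
Margin of error = t* · SE = 2.602 × 1.2158 = 3.1635.
x̄₁ − x̄₂ = 85.4 − 75.8 = 9.6000.
CI: 9.6000 ± 3.1635 = (6.44, 12.76).

(6.44, 12.76)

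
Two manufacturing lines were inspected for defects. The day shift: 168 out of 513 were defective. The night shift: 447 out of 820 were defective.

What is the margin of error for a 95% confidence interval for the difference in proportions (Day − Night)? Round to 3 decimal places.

0.053

First, p̂₁ = 168/513 = 0.3275; p̂₂ = 447/820 = 0.5451.
The two standard errors are √(0.3275×0.6725/513) = 0.02072 and √(0.5451×0.4549/820) = 0.01739.
Because the samples are independent, SE_diff = √(0.02072² + 0.01739²) = 0.02705.
Using z* = 1.960 for 95%, ME = 1.960 × 0.02705 = 0.05302.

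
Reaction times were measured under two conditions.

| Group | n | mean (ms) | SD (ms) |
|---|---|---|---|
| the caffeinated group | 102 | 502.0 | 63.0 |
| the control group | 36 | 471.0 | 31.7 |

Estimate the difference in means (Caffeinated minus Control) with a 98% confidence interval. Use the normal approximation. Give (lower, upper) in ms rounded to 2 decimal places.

(11.99, 50.01)

Standard errors of each mean: 63.0/√102 = 6.2379 and 31.7/√36 = 5.2833.
SE(x̄₁ − x̄₂) = √(6.2379² + 5.2833²) = 8.1746 for independent samples with unequal variances.
With z* = 2.326, the margin is 2.326 × 8.1746 = 19.0141.
x̄₁ − x̄₂ = 502.0 − 471.0 = 31.0000; the interval is 31.0000 ± 19.0141 = (11.99, 50.01).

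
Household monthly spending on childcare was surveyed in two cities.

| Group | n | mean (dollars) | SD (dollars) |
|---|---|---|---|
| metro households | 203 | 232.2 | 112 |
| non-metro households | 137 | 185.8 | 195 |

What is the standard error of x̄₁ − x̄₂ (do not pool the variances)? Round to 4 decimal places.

SE₁ = s₁/√n₁ = 112/√203 = 7.8609; SE₂ = 195/√137 = 16.6600.
Independent samples, unequal variances: SE_diff = √(SE₁² + SE₂²) = √(61.79374881 + 277.5556) = 18.4214.

18.4214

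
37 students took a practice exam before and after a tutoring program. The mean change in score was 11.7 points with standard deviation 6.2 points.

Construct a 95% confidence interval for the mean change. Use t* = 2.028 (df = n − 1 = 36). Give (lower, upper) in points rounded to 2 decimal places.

(9.63, 13.77)

Paired design: SE = s_d/√n = 6.2/√37 = 1.0193.
t* = 2.028; margin of error = 2.028 × 1.0193 = 2.0671.
11.7 ± 2.0671 → (9.63, 13.77).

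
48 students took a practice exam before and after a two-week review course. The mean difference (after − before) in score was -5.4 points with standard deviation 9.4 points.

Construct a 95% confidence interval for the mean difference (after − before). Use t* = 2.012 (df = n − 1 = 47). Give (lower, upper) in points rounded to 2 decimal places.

(-8.13, -2.67)

This is a matched-pairs design, so SE = s_d/√n = 9.4/√48 = 1.3568.
Margin = 2.012 × 1.3568 = 2.7299; the interval is -5.4 ± 2.7299 = (-8.13, -2.67).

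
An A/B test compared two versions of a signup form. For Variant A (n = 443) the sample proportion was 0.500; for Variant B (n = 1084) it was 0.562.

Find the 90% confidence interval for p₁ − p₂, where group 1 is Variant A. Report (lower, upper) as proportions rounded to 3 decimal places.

The two standard errors are √(0.5000×0.5000/443) = 0.02376 and √(0.5620×0.4380/1084) = 0.01507.
Because the samples are independent, SE_diff = √(0.02376² + 0.01507²) = 0.02814.
Using z* = 1.645 for 90%, ME = 1.645 × 0.02814 = 0.04629.
p̂₁ − p̂₂ = -0.0620; interval -0.0620 ± 0.04629 gives (-0.108, -0.016).

(-0.108, -0.016)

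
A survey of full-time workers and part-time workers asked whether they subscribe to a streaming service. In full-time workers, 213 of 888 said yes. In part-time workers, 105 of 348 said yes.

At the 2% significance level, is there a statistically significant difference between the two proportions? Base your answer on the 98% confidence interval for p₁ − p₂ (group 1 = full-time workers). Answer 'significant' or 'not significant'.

Sample proportions: 213/888 = 0.2399, 105/348 = 0.3017.
Each SE is √(p̂(1−p̂)/n): √(0.2399·0.7601/888) = 0.01433 and √(0.3017·0.6983/348) = 0.02460.
SE(p̂₁ − p̂₂) = √(SE₁² + SE₂²) = √(0.0002053489 + 0.00060516) = 0.02847, since the two samples are independent.
At 98% confidence z* = 2.326; margin = 2.326 × 0.02847 = 0.06622.
The difference is 0.2399 − 0.3017 = -0.0618, so the interval is -0.0618 ± 0.06622 = (-0.12802, 0.00442).
The interval (-0.12802, 0.00442) contains 0, so the difference is not significant.

not significant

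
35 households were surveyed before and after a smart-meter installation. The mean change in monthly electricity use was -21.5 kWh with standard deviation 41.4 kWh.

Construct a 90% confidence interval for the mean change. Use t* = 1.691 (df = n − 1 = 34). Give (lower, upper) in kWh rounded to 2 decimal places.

(-33.33, -9.67)

Paired design: SE = s_d/√n = 41.4/√35 = 6.9979.
t* = 1.691; margin of error = 1.691 × 6.9979 = 11.8334.
-21.5 ± 11.8334 → (-33.33, -9.67).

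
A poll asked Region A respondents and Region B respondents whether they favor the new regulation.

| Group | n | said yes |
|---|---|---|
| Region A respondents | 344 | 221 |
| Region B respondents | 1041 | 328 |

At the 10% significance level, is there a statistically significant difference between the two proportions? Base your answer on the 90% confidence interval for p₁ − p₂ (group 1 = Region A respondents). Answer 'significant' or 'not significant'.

Sample proportions: 221/344 = 0.6424, 328/1041 = 0.3151.
Each SE is √(p̂(1−p̂)/n): √(0.6424·0.3576/344) = 0.02584 and √(0.3151·0.6849/1041) = 0.01440.
SE(p̂₁ − p̂₂) = √(SE₁² + SE₂²) = √(0.0006677056 + 0.00020736) = 0.02958, since the two samples are independent.
At 90% confidence z* = 1.645; margin = 1.645 × 0.02958 = 0.04866.
The difference is 0.6424 − 0.3151 = 0.3273, so the interval is 0.3273 ± 0.04866 = (0.27864, 0.37596).
The interval (0.27864, 0.37596) does not contain 0, so the difference is significant.

significant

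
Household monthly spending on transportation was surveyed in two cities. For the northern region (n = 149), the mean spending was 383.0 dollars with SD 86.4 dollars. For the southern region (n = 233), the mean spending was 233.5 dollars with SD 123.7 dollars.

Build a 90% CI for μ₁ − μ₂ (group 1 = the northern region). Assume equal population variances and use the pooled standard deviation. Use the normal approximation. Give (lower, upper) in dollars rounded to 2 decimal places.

Pooled variance s_p² = [148·86.4² + 232·123.7²] / (149+233−2) = 12249.4899, so s_p = 110.6774.
SE_diff = s_p·√(1/n₁ + 1/n₂) = 110.6774·√(1/149 + 1/233) = 11.6097.
z* = 1.645; margin = 1.645 × 11.6097 = 19.0980.
Difference = 383.0 − 233.5 = 149.5000.
149.5000 ± 19.0980 → (130.40, 168.60).

(130.40, 168.60)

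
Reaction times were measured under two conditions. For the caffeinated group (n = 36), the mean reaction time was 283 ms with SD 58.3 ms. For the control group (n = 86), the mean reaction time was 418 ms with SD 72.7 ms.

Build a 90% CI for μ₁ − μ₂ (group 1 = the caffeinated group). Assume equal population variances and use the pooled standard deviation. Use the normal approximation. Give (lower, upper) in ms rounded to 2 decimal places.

s_p = √[((n₁−1)s₁² + (n₂−1)s₂²)/(n₁+n₂−2)] = √[(35·58.3² + 85·72.7²)/120] = 68.8120.
SE = 68.8120·√(1/36 + 1/86) = 13.6598.
With z* = 1.645, margin = 1.645 × 13.6598 = 22.4704.
x̄₁ − x̄₂ = 283 − 418 = -135.0000; interval -135.0000 ± 22.4704 = (-157.47, -112.53).

(-157.47, -112.53)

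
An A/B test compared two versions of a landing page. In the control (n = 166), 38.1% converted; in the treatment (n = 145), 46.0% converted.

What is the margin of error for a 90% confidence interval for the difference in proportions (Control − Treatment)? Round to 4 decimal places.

0.0921

Each SE is √(p̂(1−p̂)/n): √(0.3810·0.6190/166) = 0.03769 and √(0.4600·0.5400/145) = 0.04139.
SE(p̂₁ − p̂₂) = √(SE₁² + SE₂²) = √(0.0014205361 + 0.0017131321) = 0.05598, since the two samples are independent.
At 90% confidence z* = 1.645; margin = 1.645 × 0.05598 = 0.09209.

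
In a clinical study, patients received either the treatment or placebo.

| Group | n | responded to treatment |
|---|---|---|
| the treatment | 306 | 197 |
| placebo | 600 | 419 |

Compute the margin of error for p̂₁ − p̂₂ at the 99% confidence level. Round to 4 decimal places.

0.0855

p̂₁ = 197/306 = 0.6438 and p̂₂ = 419/600 = 0.6983.
SE₁ = √(p̂₁(1−p̂₁)/n₁) = √(0.6438·0.3562/306) = 0.02738; SE₂ = √(0.6983·0.3017/600) = 0.01874.
Independent samples: SE of the difference = √(SE₁² + SE₂²) = √(0.0007496644 + 0.0003511876) = 0.03318.
z* for 99% confidence is 2.576, so the margin of error is 2.576 × 0.03318 = 0.08547.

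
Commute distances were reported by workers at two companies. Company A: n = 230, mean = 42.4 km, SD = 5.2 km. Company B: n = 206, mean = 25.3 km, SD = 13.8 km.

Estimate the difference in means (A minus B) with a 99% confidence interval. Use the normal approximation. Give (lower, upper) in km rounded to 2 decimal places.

(14.47, 19.73)

Per-group SEs: s₁/√n₁ = 5.2/√230 = 0.3429, s₂/√n₂ = 13.8/√206 = 0.9615.
Unpooled SE of the difference: √(0.11758041 + 0.92448225) = 1.0208.
Margin of error = z* · SE = 2.576 × 1.0208 = 2.6296.
x̄₁ − x̄₂ = 42.4 − 25.3 = 17.1000.
CI: 17.1000 ± 2.6296 = (14.47, 19.73).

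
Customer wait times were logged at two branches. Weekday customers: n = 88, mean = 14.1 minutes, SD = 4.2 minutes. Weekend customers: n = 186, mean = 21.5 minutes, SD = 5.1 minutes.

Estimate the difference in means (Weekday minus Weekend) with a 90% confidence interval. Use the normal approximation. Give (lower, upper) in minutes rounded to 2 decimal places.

SE₁ = s₁/√n₁ = 4.2/√88 = 0.4477; SE₂ = 5.1/√186 = 0.3740.
Independent samples, unequal variances: SE_diff = √(SE₁² + SE₂²) = √(0.20043529 + 0.139876) = 0.5834.
z* = 1.645, so margin of error = 1.645 × 0.5834 = 0.9597.
Difference in means = 14.1 − 21.5 = -7.4000.
-7.4000 ± 0.9597 → (-8.36, -6.44).

(-8.36, -6.44)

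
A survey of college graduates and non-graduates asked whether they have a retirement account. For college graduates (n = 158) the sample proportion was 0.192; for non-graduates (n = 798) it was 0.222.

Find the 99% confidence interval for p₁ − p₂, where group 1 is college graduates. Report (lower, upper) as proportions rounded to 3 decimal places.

The two standard errors are √(0.1920×0.8080/158) = 0.03133 and √(0.2220×0.7780/798) = 0.01471.
Because the samples are independent, SE_diff = √(0.03133² + 0.01471²) = 0.03461.
Using z* = 2.576 for 99%, ME = 2.576 × 0.03461 = 0.08916.
p̂₁ − p̂₂ = -0.0300; interval -0.0300 ± 0.08916 gives (-0.119, 0.059).

(-0.119, 0.059)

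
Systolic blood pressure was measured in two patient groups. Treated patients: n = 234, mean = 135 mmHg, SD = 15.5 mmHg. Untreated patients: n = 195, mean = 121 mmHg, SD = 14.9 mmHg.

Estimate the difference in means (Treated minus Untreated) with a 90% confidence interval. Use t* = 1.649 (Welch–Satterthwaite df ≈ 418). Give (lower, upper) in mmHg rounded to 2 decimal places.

(11.57, 16.43)

SE₁ = s₁/√n₁ = 15.5/√234 = 1.0133; SE₂ = 14.9/√195 = 1.0670.
Independent samples, unequal variances: SE_diff = √(SE₁² + SE₂²) = √(1.02677689 + 1.138489) = 1.4715.
t* = 1.649, so margin of error = 1.649 × 1.4715 = 2.4265.
Difference in means = 135 − 121 = 14.0000.
14.0000 ± 2.4265 → (11.57, 16.43).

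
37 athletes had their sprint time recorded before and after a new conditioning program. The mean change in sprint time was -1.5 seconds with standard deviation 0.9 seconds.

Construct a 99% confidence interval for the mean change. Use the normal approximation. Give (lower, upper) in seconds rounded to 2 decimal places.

(-1.88, -1.12)

This is a matched-pairs design, so SE = s_d/√n = 0.9/√37 = 0.1480.
Margin = 2.576 × 0.1480 = 0.3812; the interval is -1.5 ± 0.3812 = (-1.88, -1.12).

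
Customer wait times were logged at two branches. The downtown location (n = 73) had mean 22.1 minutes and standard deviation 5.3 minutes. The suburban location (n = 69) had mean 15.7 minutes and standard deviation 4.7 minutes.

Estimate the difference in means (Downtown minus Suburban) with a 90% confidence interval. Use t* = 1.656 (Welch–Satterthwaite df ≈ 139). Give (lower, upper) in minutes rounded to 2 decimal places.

Standard errors of each mean: 5.3/√73 = 0.6203 and 4.7/√69 = 0.5658.
SE(x̄₁ − x̄₂) = √(0.6203² + 0.5658²) = 0.8396 for independent samples with unequal variances.
With t* = 1.656, the margin is 1.656 × 0.8396 = 1.3904.
x̄₁ − x̄₂ = 22.1 − 15.7 = 6.4000; the interval is 6.4000 ± 1.3904 = (5.01, 7.79).

(5.01, 7.79)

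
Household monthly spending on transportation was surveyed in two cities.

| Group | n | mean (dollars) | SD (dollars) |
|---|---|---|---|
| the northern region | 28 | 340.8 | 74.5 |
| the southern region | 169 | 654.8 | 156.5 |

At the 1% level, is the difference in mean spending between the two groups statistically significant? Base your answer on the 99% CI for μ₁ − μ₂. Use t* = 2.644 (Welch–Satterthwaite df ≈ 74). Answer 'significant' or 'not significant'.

SE₁ = s₁/√n₁ = 74.5/√28 = 14.0792; SE₂ = 156.5/√169 = 12.0385.
Independent samples, unequal variances: SE_diff = √(SE₁² + SE₂²) = √(198.22387264 + 144.92548225) = 18.5243.
t* = 2.644, so margin of error = 2.644 × 18.5243 = 48.9782.
Difference in means = 340.8 − 654.8 = -314.0000.
-314.0000 ± 48.9782 → (-362.9782, -265.0218).
The interval (-362.9782, -265.0218) does not contain 0, so the difference is significant.

significant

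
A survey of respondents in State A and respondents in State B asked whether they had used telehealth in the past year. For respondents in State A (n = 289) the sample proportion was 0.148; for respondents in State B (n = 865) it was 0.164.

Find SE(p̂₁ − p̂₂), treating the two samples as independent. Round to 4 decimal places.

0.0244

Each SE is √(p̂(1−p̂)/n): √(0.1480·0.8520/289) = 0.02089 and √(0.1640·0.8360/865) = 0.01259.
SE(p̂₁ − p̂₂) = √(SE₁² + SE₂²) = √(0.0004363921 + 0.0001585081) = 0.02439, since the two samples are independent.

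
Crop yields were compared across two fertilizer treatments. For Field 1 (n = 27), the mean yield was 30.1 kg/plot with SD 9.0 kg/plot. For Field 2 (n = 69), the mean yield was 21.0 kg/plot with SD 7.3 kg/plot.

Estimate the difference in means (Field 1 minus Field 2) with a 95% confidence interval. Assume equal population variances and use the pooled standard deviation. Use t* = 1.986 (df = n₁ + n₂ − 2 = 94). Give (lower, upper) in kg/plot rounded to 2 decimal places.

Pooled variance s_p² = [26·9.0² + 68·7.3²] / (27+69−2) = 60.9545, so s_p = 7.8073.
SE_diff = s_p·√(1/n₁ + 1/n₂) = 7.8073·√(1/27 + 1/69) = 1.7723.
t* = 1.986; margin = 1.986 × 1.7723 = 3.5198.
Difference = 30.1 − 21.0 = 9.1000.
9.1000 ± 3.5198 → (5.58, 12.62).

(5.58, 12.62)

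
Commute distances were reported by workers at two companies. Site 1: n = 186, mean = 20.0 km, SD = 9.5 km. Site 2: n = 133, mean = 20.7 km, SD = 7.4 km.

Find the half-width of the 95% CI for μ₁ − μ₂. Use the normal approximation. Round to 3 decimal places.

Standard errors of each mean: 9.5/√186 = 0.6966 and 7.4/√133 = 0.6417.
SE(x̄₁ − x̄₂) = √(0.6966² + 0.6417²) = 0.9471 for independent samples with unequal variances.
With z* = 1.960, the margin is 1.960 × 0.9471 = 1.8563.

1.856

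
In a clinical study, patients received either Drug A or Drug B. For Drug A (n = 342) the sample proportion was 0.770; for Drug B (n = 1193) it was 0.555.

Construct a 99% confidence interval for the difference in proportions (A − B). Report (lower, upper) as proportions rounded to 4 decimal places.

The two standard errors are √(0.7700×0.2300/342) = 0.02276 and √(0.5550×0.4450/1193) = 0.01439.
Because the samples are independent, SE_diff = √(0.02276² + 0.01439²) = 0.02693.
Using z* = 2.576 for 99%, ME = 2.576 × 0.02693 = 0.06937.
p̂₁ − p̂₂ = 0.2150; interval 0.2150 ± 0.06937 gives (0.1456, 0.2844).

(0.1456, 0.2844)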